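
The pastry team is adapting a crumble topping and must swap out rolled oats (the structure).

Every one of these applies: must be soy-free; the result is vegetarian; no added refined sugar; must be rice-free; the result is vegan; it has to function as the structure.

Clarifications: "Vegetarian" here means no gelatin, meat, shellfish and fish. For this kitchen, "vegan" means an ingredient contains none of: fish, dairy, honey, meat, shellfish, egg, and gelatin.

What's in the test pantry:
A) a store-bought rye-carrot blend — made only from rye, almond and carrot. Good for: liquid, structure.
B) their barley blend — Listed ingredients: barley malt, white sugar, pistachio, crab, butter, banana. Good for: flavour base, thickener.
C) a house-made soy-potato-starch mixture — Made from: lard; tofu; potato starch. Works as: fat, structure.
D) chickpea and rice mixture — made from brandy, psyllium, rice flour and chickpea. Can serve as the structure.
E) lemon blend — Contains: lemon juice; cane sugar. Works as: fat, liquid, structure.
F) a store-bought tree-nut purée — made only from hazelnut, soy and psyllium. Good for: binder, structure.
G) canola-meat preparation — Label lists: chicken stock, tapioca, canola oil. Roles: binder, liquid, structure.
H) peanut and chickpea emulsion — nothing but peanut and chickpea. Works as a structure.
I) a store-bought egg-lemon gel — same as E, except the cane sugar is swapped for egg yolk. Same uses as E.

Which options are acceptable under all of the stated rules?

A, H

A: nothing on the exclusion list — valid
B: not usable as a structure; has crab, so not vegetarian (and 2 more) — out
C: has lard, so not vegetarian; has lard, so not vegan (and 1 more) — reject
D: has rice flour, so not rice-free — reject
E: has cane sugar, so not no-added-sugar — out
F: has soy, so not soy-free — no
G: has chicken stock, so not vegetarian; has chicken stock, so not vegan — out
H: no rice, vegan — OK
I: has egg yolk, so not vegan — out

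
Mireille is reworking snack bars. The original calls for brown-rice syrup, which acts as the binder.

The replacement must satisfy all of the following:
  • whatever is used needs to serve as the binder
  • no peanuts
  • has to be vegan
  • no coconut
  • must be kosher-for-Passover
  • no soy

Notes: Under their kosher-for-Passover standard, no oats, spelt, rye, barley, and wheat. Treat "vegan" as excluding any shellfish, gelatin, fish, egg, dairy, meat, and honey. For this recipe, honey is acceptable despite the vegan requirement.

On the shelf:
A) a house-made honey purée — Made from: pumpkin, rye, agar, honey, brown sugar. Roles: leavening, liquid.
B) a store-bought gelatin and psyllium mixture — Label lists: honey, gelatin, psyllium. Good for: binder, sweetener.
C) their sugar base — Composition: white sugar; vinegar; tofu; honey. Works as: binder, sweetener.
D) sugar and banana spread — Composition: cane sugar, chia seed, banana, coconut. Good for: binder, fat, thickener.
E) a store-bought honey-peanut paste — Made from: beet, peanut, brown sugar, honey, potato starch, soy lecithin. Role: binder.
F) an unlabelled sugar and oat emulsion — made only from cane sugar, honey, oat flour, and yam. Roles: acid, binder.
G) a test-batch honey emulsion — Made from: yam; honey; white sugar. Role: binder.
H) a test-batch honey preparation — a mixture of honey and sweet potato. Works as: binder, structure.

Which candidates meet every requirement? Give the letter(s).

G, H

A: not usable as a binder; has rye, so not kosher-for-Passover — no
B: has gelatin, so not vegan — reject
C: has tofu, so not soy-free — out
D: has coconut, so not coconut-free — reject
E: has soy lecithin, so not soy-free; has peanut, so not peanut-free — no
F: has oat flour, so not kosher-for-Passover — out
G: honey is permitted under the vegan carve-out; nothing else excluded — OK
H: honey is permitted under the vegan carve-out; nothing else excluded — keep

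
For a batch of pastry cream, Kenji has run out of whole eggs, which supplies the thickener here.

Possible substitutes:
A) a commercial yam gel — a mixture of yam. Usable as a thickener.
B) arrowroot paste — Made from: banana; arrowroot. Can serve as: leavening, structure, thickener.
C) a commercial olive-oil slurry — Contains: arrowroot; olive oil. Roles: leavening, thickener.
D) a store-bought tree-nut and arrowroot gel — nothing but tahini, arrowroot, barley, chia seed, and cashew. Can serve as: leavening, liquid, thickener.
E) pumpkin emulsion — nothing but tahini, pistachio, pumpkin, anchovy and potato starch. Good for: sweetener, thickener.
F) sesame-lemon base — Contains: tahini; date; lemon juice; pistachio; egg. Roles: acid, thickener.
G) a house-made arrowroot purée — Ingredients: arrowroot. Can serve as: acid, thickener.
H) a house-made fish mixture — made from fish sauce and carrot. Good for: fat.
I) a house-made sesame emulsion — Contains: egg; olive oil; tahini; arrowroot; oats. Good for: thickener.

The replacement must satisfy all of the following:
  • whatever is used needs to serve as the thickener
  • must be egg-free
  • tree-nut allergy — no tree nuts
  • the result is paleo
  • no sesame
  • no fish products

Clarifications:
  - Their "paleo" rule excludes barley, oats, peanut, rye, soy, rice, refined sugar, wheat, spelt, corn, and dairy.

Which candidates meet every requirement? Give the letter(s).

A: only yam; none excluded — OK
B: only arrowroot and banana; none excluded — valid
C: every rule checks out — keep
D: has barley, so not paleo; has cashew, so not tree-nut-free (and 1 more) — no
E: has pistachio, so not tree-nut-free; has tahini, so not sesame-free (and 1 more) — reject
F: has pistachio, so not tree-nut-free; has tahini, so not sesame-free (and 1 more) — reject
G: works as a thickener, no fish, no sesame — keep
H: not usable as a thickener; has fish sauce, so not fish-free — out
I: has oats, so not paleo; has tahini, so not sesame-free (and 1 more) — no

A, B, C, G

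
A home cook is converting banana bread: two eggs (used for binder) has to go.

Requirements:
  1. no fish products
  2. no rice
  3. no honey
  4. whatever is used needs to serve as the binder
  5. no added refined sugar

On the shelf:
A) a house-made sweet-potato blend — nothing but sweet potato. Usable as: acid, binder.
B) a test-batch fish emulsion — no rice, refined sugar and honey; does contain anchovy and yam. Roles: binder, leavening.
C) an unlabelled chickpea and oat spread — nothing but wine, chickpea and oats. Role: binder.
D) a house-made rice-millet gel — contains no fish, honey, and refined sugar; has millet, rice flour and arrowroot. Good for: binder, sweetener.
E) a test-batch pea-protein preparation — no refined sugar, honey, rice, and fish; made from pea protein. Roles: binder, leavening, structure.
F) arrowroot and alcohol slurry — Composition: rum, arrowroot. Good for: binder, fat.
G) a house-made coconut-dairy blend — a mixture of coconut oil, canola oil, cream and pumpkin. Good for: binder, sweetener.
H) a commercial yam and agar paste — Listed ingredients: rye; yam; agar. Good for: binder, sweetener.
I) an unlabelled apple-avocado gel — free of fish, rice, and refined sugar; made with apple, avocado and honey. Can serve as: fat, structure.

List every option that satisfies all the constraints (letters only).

A, C, E, F, G, H

A: all constraints satisfied — OK
B: has anchovy, so not fish-free — out
C: nothing on the exclusion list — OK
D: has rice flour, so not rice-free — reject
E: all constraints satisfied — OK
F: works as a binder, no honey, no fish — OK
G: all constraints satisfied — valid
H: every rule checks out — OK
I: not usable as a binder; has honey, so not honey-free — no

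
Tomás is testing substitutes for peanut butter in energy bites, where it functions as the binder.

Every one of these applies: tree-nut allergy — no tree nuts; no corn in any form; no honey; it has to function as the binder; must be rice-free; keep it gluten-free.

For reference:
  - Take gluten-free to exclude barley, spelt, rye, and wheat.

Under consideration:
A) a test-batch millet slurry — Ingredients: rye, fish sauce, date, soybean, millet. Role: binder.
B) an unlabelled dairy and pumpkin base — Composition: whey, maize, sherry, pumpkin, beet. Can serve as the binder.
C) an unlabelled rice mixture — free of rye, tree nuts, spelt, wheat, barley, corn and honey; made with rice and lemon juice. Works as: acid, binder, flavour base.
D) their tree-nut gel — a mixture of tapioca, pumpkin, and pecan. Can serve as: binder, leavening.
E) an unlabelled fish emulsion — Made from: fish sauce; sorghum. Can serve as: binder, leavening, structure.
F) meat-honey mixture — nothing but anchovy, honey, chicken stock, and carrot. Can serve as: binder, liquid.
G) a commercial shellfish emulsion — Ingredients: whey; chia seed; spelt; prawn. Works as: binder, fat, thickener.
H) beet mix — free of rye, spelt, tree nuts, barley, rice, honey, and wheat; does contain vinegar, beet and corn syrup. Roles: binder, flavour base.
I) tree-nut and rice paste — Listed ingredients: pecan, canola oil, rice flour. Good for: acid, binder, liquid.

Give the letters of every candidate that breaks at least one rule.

A, B, C, D, F, G, H, I

A: has rye, so not gluten-free — no
B: has maize, so not corn-free — reject
C: has rice, so not rice-free — no
D: has pecan, so not tree-nut-free — no
E: nothing on the exclusion list — valid
F: has honey, so not honey-free — out
G: has spelt, so not gluten-free — reject
H: has corn syrup, so not corn-free — out
I: has rice flour, so not rice-free; has pecan, so not tree-nut-free — out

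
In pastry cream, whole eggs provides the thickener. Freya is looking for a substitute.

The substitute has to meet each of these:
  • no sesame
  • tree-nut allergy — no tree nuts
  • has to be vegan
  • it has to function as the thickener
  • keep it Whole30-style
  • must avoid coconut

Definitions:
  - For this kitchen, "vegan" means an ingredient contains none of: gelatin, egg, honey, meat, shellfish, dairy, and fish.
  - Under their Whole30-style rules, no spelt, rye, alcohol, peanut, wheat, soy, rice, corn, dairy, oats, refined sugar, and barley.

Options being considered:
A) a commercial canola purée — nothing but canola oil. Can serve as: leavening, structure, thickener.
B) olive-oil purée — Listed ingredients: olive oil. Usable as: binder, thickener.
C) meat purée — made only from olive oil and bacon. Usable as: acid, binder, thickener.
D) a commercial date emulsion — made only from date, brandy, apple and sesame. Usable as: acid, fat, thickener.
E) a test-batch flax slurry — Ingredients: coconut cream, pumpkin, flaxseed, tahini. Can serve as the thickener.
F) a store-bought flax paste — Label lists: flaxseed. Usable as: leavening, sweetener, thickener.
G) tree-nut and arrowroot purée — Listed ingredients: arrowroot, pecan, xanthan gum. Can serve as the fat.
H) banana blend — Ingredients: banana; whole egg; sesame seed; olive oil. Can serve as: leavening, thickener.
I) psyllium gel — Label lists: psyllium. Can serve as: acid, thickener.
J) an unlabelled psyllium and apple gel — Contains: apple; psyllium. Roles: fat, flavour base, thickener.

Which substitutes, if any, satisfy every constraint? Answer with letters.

A, B, F, I, J

A: only canola oil; none excluded — keep
B: every rule checks out — OK
C: has bacon, so not vegan — out
D: has brandy, so not Whole30-style; has sesame, so not sesame-free — reject
E: has coconut cream, so not coconut-free; has tahini, so not sesame-free — reject
F: only flaxseed; none excluded — OK
G: not usable as a thickener; has pecan, so not tree-nut-free — out
H: has whole egg, so not vegan; has sesame seed, so not sesame-free — no
I: every rule checks out — keep
J: nothing on the exclusion list — keep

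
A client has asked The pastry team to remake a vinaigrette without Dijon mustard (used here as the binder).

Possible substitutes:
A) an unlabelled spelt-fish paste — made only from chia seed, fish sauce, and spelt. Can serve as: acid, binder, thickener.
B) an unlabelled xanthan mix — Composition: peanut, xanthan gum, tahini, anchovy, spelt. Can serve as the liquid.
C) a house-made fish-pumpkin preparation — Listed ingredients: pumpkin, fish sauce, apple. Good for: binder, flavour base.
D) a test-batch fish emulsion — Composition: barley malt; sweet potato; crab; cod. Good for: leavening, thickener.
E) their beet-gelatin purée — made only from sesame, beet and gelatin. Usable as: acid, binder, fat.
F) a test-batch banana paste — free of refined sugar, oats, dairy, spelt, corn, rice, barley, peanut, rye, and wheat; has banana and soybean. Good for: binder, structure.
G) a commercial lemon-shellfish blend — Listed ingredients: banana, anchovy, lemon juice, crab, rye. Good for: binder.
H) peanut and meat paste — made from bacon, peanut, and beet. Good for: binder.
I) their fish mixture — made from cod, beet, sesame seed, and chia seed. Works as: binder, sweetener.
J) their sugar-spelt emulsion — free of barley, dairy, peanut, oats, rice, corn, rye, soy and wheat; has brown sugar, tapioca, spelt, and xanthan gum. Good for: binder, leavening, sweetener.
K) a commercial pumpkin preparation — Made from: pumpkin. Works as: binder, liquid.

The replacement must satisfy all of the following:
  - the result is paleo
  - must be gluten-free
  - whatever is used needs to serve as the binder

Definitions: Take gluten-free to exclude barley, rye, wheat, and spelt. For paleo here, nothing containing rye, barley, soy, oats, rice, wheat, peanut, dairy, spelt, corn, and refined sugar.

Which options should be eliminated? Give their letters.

A, B, D, F, G, H, J

A: has spelt, so not gluten-free; has spelt, so not paleo — no
B: not usable as a binder; has spelt, so not gluten-free (and 1 more) — out
C: works as a binder, paleo, gluten-free — valid
D: not usable as a binder; has barley malt, so not gluten-free (and 1 more) — no
E: works as a binder, paleo, gluten-free — OK
F: has soybean, so not paleo — reject
G: has rye, so not gluten-free; has rye, so not paleo — no
H: has peanut, so not paleo — reject
I: every rule checks out — valid
J: has spelt, so not gluten-free; has spelt, so not paleo — reject
K: only pumpkin; none excluded — valid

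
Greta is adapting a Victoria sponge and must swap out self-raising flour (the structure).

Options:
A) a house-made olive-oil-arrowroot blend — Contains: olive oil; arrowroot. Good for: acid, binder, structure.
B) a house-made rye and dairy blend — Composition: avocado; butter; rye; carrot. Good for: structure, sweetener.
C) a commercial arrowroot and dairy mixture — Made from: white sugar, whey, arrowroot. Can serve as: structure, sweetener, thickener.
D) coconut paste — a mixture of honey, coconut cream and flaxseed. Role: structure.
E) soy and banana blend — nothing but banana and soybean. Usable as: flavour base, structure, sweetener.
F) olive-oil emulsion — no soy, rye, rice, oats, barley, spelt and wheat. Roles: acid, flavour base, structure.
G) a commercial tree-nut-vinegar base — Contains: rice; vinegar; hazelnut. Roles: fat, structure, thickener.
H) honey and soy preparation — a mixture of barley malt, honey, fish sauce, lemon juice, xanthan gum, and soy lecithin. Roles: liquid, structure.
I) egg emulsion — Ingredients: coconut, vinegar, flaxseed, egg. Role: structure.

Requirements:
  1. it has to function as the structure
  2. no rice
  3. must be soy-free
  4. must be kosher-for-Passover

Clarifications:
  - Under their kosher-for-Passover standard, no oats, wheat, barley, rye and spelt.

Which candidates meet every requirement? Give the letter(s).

A: no rice, kosher-for-Passover — keep
B: has rye, so not kosher-for-Passover — out
C: no rice, no soy — OK
D: only coconut cream, honey, and flaxseed; none excluded — keep
E: has soybean, so not soy-free — no
F: works as a structure, kosher-for-Passover, no soy — OK
G: has rice, so not rice-free — reject
H: has barley malt, so not kosher-for-Passover; has soy lecithin, so not soy-free — no
I: coconut and egg etc. — none of it excluded — valid

A, C, D, F, I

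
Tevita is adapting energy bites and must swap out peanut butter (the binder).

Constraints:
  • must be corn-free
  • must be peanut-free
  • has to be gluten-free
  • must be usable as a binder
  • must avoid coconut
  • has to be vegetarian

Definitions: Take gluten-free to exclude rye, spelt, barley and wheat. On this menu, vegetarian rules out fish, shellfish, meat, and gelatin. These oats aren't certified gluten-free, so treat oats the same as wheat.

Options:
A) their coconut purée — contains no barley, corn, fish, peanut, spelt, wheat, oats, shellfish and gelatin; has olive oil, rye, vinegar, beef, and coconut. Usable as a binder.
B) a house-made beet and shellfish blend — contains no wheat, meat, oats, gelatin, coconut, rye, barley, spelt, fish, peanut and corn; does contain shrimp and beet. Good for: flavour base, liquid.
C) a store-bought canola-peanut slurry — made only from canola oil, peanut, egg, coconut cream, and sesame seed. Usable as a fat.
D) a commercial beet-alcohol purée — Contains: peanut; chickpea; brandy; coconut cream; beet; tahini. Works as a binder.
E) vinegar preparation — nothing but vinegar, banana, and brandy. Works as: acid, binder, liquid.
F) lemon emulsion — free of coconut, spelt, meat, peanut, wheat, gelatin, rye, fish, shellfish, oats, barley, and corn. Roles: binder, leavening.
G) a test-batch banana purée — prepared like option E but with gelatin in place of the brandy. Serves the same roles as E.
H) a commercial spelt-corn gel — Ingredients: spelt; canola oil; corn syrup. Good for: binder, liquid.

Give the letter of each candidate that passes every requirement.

A: has rye, so not gluten-free; has beef, so not vegetarian (and 1 more) — no
B: not usable as a binder; has shrimp, so not vegetarian — out
C: not usable as a binder; has coconut cream, so not coconut-free (and 1 more) — reject
D: has coconut cream, so not coconut-free; has peanut, so not peanut-free — out
E: only brandy, banana and vinegar; none excluded — keep
F: works as a binder, gluten-free, vegetarian — keep
G: has gelatin, so not vegetarian — no
H: has spelt, so not gluten-free; has corn syrup, so not corn-free — no

E, F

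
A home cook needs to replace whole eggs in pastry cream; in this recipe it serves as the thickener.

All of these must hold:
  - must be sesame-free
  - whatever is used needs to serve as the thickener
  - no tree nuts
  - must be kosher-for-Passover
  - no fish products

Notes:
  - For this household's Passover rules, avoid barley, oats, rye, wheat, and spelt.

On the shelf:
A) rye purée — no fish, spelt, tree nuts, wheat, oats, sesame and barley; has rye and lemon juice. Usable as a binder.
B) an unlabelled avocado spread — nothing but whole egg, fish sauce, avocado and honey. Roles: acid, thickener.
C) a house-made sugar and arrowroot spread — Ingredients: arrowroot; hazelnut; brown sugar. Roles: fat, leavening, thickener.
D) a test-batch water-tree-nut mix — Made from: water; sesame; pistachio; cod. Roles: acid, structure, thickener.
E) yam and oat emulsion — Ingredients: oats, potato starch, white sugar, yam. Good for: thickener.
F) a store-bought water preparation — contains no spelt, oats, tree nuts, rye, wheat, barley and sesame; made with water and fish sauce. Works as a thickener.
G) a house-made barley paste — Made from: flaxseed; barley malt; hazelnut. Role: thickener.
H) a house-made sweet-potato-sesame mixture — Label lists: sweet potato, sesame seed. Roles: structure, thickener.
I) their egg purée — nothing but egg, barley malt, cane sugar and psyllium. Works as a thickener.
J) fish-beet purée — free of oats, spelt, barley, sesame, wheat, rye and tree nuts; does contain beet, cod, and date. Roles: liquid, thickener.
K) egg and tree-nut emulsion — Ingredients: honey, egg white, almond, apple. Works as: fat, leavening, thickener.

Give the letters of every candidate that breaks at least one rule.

A: not usable as a thickener; has rye, so not kosher-for-Passover — out
B: has fish sauce, so not fish-free — out
C: has hazelnut, so not tree-nut-free — no
D: has cod, so not fish-free; has pistachio, so not tree-nut-free (and 1 more) — reject
E: has oats, so not kosher-for-Passover — out
F: has fish sauce, so not fish-free — no
G: has barley malt, so not kosher-for-Passover; has hazelnut, so not tree-nut-free — out
H: has sesame seed, so not sesame-free — reject
I: has barley malt, so not kosher-for-Passover — no
J: has cod, so not fish-free — reject
K: has almond, so not tree-nut-free — no

A, B, C, D, E, F, G, H, I, J, K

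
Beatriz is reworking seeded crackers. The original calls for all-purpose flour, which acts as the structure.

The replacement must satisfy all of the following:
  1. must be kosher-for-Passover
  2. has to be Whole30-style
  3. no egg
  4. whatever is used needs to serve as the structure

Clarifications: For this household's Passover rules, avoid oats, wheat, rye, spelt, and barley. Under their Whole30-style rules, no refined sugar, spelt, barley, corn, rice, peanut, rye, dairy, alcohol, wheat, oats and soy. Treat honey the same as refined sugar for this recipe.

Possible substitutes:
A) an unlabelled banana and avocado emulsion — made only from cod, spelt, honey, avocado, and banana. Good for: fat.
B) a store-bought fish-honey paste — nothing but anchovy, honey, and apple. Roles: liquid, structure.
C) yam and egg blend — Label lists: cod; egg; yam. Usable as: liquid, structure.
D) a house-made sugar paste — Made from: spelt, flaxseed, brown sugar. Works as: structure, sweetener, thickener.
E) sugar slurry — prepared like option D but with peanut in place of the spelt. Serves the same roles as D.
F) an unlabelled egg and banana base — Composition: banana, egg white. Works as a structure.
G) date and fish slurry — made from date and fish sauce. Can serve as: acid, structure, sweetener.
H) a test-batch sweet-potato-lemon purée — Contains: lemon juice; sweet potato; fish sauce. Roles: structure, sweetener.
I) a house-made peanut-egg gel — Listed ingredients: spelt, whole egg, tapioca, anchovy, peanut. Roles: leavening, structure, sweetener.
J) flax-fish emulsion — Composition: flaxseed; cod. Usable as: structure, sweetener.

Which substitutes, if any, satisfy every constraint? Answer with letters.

A: not usable as a structure; has spelt, so not kosher-for-Passover (and 1 more) — out
B: has honey, so not Whole30-style — out
C: has egg, so not egg-free — out
D: has spelt, so not kosher-for-Passover; has spelt, so not Whole30-style — reject
E: has peanut, so not Whole30-style — no
F: has egg white, so not egg-free — no
G: only fish sauce and date; none excluded — valid
H: kosher-for-Passover, no egg — OK
I: has spelt, so not kosher-for-Passover; has peanut, so not Whole30-style (and 1 more) — no
J: works as a structure, kosher-for-Passover, no egg — OK

G, H, J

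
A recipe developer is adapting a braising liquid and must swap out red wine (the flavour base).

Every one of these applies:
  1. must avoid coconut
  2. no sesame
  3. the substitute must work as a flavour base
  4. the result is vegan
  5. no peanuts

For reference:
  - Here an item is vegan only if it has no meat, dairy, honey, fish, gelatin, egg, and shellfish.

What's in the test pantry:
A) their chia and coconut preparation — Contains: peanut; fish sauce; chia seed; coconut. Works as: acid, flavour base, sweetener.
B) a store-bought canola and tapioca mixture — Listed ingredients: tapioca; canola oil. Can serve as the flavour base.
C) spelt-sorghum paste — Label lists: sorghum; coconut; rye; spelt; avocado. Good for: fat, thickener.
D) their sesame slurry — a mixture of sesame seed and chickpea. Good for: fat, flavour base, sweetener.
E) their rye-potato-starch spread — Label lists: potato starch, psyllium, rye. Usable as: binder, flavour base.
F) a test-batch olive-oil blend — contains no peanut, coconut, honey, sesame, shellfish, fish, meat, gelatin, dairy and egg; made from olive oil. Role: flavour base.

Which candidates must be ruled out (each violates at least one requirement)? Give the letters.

A: has fish sauce, so not vegan; has coconut, so not coconut-free (and 1 more) — out
B: no peanut, vegan — keep
C: not usable as a flavour base; has coconut, so not coconut-free — no
D: has sesame seed, so not sesame-free — no
E: works as a flavour base, no peanut, no coconut — OK
F: works as a flavour base, no coconut, vegan — keep

A, C, D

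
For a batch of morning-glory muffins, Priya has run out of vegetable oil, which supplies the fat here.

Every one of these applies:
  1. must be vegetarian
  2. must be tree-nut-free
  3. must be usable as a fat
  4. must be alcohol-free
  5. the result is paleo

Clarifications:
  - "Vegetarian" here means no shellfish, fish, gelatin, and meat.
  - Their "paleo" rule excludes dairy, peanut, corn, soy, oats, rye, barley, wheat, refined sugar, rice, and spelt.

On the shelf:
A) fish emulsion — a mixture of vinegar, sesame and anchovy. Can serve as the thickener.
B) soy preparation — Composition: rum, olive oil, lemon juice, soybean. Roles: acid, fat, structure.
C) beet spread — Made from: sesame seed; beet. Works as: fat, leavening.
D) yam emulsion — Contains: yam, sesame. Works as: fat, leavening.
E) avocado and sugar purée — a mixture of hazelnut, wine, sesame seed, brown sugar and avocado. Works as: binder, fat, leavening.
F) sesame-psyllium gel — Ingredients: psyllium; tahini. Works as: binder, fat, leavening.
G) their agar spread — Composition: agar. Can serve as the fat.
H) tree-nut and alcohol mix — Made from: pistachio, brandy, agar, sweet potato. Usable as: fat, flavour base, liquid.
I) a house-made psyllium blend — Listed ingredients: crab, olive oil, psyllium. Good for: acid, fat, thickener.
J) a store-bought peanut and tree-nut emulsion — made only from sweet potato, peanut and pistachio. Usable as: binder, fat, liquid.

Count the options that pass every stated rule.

A: not usable as a fat; has anchovy, so not vegetarian — no
B: has soybean, so not paleo; has rum, so not alcohol-free — no
C: only sesame seed and beet; none excluded — keep
D: only sesame and yam; none excluded — OK
E: has brown sugar, so not paleo; has hazelnut, so not tree-nut-free (and 1 more) — no
F: every rule checks out — valid
G: only agar; none excluded — OK
H: has pistachio, so not tree-nut-free; has brandy, so not alcohol-free — out
I: has crab, so not vegetarian — no
J: has peanut, so not paleo; has pistachio, so not tree-nut-free — reject

4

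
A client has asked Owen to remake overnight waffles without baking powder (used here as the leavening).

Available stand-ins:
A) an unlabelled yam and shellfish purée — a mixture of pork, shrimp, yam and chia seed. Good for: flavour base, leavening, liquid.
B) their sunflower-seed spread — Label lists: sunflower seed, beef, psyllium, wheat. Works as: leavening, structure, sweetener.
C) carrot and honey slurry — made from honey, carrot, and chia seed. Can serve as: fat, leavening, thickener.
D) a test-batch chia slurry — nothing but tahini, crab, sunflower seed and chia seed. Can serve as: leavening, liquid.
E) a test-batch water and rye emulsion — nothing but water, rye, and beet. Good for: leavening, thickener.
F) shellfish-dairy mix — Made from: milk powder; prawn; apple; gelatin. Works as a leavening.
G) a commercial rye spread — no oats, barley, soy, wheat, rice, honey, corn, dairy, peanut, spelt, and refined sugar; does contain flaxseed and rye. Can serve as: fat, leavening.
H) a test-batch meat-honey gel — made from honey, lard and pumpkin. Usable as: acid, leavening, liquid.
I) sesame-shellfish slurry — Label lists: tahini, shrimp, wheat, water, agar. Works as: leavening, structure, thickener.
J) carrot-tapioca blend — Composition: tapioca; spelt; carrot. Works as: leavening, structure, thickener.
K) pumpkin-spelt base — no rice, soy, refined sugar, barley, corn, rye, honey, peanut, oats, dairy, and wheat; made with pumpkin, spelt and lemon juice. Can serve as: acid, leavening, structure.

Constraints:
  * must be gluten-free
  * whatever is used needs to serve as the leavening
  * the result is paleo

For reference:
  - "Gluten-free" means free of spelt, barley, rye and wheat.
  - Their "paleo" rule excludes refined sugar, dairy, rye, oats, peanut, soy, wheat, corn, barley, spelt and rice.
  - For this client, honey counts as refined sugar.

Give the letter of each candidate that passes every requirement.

A: all constraints satisfied — valid
B: has wheat, so not gluten-free; has wheat, so not paleo — reject
C: has honey, so not paleo — out
D: gluten-free, paleo — valid
E: has rye, so not gluten-free; has rye, so not paleo — out
F: has milk powder, so not paleo — out
G: has rye, so not gluten-free; has rye, so not paleo — reject
H: has honey, so not paleo — reject
I: has wheat, so not gluten-free; has wheat, so not paleo — no
J: has spelt, so not gluten-free; has spelt, so not paleo — out
K: has spelt, so not gluten-free; has spelt, so not paleo — out

A, D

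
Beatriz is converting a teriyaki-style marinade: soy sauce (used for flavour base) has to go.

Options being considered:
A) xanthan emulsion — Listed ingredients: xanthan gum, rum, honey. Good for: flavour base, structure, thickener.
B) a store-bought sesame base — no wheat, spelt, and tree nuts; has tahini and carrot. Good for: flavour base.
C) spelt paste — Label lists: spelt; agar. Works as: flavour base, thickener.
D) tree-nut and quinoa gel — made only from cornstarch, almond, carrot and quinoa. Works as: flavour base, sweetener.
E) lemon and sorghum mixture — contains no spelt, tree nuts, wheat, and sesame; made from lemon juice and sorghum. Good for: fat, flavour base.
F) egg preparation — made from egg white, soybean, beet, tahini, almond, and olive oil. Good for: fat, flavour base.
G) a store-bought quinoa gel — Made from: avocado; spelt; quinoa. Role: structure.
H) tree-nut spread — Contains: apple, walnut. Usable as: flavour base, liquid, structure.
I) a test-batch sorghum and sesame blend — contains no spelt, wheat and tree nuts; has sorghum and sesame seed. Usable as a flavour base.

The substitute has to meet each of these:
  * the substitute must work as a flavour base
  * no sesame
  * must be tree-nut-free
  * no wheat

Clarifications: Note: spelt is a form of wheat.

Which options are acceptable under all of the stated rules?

A, E

A: only rum, honey, and xanthan gum; none excluded — valid
B: has tahini, so not sesame-free — out
C: has spelt, so not wheat-free — out
D: has almond, so not tree-nut-free — no
E: works as a flavour base, no tree nuts, no sesame — valid
F: has tahini, so not sesame-free; has almond, so not tree-nut-free — out
G: not usable as a flavour base; has spelt, so not wheat-free — out
H: has walnut, so not tree-nut-free — reject
I: has sesame seed, so not sesame-free — out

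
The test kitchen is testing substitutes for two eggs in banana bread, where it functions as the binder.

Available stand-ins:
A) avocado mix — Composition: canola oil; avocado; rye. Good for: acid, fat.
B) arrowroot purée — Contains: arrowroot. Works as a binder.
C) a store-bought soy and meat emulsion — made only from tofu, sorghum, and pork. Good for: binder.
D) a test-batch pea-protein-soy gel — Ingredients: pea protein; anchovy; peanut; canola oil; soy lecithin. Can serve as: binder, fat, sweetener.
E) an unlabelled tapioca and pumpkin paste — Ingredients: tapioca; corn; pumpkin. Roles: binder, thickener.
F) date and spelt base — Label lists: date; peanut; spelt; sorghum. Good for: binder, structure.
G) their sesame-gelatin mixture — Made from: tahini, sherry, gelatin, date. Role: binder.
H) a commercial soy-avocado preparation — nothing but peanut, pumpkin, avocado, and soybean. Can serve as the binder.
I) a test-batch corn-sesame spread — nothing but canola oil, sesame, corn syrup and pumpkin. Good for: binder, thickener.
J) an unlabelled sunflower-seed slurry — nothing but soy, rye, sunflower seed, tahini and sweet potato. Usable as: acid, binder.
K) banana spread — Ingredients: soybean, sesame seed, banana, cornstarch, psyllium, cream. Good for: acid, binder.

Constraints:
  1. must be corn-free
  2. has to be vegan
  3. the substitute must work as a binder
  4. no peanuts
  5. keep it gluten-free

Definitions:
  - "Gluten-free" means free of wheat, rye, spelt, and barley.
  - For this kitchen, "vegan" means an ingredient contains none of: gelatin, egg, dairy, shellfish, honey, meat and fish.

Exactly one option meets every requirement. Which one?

A: not usable as a binder; has rye, so not gluten-free — reject
B: only arrowroot; none excluded — valid
C: has pork, so not vegan — out
D: has anchovy, so not vegan; has peanut, so not peanut-free — out
E: has corn, so not corn-free — out
F: has spelt, so not gluten-free; has peanut, so not peanut-free — reject
G: has gelatin, so not vegan — reject
H: has peanut, so not peanut-free — no
I: has corn syrup, so not corn-free — out
J: has rye, so not gluten-free — out
K: has cream, so not vegan; has cornstarch, so not corn-free — out

B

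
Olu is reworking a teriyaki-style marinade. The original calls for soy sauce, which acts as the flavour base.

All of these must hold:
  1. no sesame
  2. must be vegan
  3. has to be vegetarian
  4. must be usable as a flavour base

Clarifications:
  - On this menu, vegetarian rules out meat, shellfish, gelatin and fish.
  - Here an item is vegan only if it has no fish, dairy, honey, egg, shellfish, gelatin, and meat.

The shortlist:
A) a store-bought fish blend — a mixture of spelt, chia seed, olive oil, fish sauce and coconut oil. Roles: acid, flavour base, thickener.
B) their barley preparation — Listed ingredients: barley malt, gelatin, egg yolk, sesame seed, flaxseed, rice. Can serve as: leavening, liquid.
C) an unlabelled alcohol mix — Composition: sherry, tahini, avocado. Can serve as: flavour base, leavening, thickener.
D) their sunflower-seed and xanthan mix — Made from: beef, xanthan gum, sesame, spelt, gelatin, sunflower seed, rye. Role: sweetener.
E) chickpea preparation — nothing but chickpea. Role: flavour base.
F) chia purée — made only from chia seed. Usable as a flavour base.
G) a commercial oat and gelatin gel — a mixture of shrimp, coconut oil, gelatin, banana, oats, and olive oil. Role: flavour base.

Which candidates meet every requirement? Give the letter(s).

A: has fish sauce, so not vegetarian; has fish sauce, so not vegan — no
B: not usable as a flavour base; has gelatin, so not vegetarian (and 2 more) — reject
C: has tahini, so not sesame-free — reject
D: not usable as a flavour base; has gelatin, so not vegetarian (and 2 more) — no
E: only chickpea; none excluded — OK
F: no sesame, vegan — keep
G: has gelatin, so not vegetarian; has gelatin, so not vegan — no

E, F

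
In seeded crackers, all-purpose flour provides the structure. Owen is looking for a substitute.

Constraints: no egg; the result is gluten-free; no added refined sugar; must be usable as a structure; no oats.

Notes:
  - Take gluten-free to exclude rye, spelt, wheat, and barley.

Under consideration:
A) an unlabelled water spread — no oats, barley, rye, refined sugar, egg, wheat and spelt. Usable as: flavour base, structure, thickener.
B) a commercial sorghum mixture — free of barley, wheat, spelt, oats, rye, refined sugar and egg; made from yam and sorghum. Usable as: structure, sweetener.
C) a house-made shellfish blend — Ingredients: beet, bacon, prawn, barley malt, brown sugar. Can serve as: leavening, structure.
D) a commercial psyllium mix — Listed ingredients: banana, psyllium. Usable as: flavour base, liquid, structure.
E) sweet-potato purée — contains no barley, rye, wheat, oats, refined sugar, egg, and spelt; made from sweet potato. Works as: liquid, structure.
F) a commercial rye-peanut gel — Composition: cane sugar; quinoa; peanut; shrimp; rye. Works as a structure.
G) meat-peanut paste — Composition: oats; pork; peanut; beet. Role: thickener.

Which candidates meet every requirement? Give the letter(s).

A, B, D, E

A: no egg, gluten-free — keep
B: no refined sugar, no oats — OK
C: has barley malt, so not gluten-free; has brown sugar, so not no-added-sugar — no
D: only psyllium and banana; none excluded — OK
E: nothing on the exclusion list — OK
F: has rye, so not gluten-free; has cane sugar, so not no-added-sugar — reject
G: not usable as a structure; has oats, so not oat-free — reject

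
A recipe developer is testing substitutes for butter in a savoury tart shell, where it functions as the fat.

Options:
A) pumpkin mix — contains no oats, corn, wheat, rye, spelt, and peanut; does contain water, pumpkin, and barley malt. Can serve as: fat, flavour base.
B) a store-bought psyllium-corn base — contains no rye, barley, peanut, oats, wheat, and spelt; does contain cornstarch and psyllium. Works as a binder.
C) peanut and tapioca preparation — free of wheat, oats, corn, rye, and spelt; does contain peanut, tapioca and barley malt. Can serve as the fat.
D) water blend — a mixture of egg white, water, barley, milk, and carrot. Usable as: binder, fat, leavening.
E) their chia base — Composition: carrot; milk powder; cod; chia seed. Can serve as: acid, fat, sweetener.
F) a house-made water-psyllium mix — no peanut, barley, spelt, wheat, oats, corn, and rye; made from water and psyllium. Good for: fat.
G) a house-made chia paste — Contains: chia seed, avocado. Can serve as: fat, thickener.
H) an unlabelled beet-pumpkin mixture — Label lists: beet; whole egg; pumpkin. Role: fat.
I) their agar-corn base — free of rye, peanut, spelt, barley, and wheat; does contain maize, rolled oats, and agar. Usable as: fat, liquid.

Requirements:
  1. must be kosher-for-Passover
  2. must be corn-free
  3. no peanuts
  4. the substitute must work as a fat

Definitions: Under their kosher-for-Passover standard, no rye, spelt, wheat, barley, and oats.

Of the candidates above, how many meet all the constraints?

4

A: has barley malt, so not kosher-for-Passover — out
B: not usable as a fat; has cornstarch, so not corn-free — reject
C: has barley malt, so not kosher-for-Passover; has peanut, so not peanut-free — reject
D: has barley, so not kosher-for-Passover — reject
E: nothing on the exclusion list — keep
F: no peanut, no corn — valid
G: works as a fat, no peanut, no corn — OK
H: only whole egg, beet and pumpkin; none excluded — valid
I: has rolled oats, so not kosher-for-Passover; has maize, so not corn-free — no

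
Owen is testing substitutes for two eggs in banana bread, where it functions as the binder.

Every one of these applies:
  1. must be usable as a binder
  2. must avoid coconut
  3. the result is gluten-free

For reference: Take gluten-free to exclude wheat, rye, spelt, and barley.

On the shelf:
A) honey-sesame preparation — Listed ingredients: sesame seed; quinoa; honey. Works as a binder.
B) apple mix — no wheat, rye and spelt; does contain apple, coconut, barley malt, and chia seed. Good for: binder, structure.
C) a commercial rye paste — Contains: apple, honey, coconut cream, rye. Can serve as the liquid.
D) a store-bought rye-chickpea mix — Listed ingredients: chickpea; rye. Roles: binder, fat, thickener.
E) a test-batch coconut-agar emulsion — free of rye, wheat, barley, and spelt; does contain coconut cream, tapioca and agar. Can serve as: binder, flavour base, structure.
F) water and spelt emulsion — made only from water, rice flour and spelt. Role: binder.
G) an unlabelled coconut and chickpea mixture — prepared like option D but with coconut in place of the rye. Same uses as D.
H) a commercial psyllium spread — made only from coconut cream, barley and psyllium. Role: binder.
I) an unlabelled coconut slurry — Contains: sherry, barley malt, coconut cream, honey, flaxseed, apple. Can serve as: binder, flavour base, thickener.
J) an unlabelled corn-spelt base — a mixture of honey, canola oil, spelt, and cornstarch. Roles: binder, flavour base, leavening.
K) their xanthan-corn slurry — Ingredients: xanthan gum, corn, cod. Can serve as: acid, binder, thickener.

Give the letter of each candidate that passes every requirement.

A: only honey, sesame seed and quinoa; none excluded — keep
B: has barley malt, so not gluten-free; has coconut, so not coconut-free — out
C: not usable as a binder; has rye, so not gluten-free (and 1 more) — reject
D: has rye, so not gluten-free — no
E: has coconut cream, so not coconut-free — out
F: has spelt, so not gluten-free — no
G: has coconut, so not coconut-free — out
H: has barley, so not gluten-free; has coconut cream, so not coconut-free — no
I: has barley malt, so not gluten-free; has coconut cream, so not coconut-free — reject
J: has spelt, so not gluten-free — reject
K: only corn, cod and xanthan gum; none excluded — OK

A, K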